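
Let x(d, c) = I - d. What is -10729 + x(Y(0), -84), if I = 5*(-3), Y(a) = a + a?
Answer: -10744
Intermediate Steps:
Y(a) = 2*a
I = -15
x(d, c) = -15 - d
-10729 + x(Y(0), -84) = -10729 + (-15 - 2*0) = -10729 + (-15 - 1*0) = -10729 + (-15 + 0) = -10729 - 15 = -10744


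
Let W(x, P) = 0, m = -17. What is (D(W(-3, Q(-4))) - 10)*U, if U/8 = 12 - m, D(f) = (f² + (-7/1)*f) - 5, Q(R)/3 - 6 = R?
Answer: -3480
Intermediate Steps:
Q(R) = 18 + 3*R
D(f) = -5 + f² - 7*f (D(f) = (f² + (-7*1)*f) - 5 = (f² - 7*f) - 5 = -5 + f² - 7*f)
U = 232 (U = 8*(12 - 1*(-17)) = 8*(12 + 17) = 8*29 = 232)
(D(W(-3, Q(-4))) - 10)*U = ((-5 + 0² - 7*0) - 10)*232 = ((-5 + 0 + 0) - 10)*232 = (-5 - 10)*232 = -15*232 = -3480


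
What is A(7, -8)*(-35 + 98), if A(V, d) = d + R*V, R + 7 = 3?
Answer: -2268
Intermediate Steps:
R = -4 (R = -7 + 3 = -4)
A(V, d) = d - 4*V
A(7, -8)*(-35 + 98) = (-8 - 4*7)*(-35 + 98) = (-8 - 28)*63 = -36*63 = -2268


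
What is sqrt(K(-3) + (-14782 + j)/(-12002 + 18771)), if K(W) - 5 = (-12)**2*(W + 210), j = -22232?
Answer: sqrt(1365762061727)/6769 ≈ 172.65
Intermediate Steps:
K(W) = 30245 + 144*W (K(W) = 5 + (-12)**2*(W + 210) = 5 + 144*(210 + W) = 5 + (30240 + 144*W) = 30245 + 144*W)
sqrt(K(-3) + (-14782 + j)/(-12002 + 18771)) = sqrt((30245 + 144*(-3)) + (-14782 - 22232)/(-12002 + 18771)) = sqrt((30245 - 432) - 37014/6769) = sqrt(29813 - 37014*1/6769) = sqrt(29813 - 37014/6769) = sqrt(201767183/6769) = sqrt(1365762061727)/6769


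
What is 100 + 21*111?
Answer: 2431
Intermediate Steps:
100 + 21*111 = 100 + 2331 = 2431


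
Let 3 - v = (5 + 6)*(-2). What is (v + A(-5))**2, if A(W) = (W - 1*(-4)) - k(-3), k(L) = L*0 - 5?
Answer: 841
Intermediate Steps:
k(L) = -5 (k(L) = 0 - 5 = -5)
v = 25 (v = 3 - (5 + 6)*(-2) = 3 - 11*(-2) = 3 - 1*(-22) = 3 + 22 = 25)
A(W) = 9 + W (A(W) = (W - 1*(-4)) - 1*(-5) = (W + 4) + 5 = (4 + W) + 5 = 9 + W)
(v + A(-5))**2 = (25 + (9 - 5))**2 = (25 + 4)**2 = 29**2 = 841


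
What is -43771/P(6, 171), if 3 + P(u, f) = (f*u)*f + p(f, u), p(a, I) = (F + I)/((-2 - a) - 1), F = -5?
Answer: -585858/2348237 ≈ -0.24949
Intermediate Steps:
p(a, I) = (-5 + I)/(-3 - a) (p(a, I) = (-5 + I)/((-2 - a) - 1) = (-5 + I)/(-3 - a))
P(u, f) = -3 + u*f² + (5 - u)/(3 + f) (P(u, f) = -3 + ((f*u)*f + (5 - u)/(3 + f)) = -3 + (u*f² + (5 - u)/(3 + f)) = -3 + u*f² + (5 - u)/(3 + f))
-43771/P(6, 171) = -43771*(3 + 171)/(5 - 1*6 + (-3 + 6*171²)*(3 + 171)) = -43771*174/(5 - 6 + (-3 + 6*29241)*174) = -43771*174/(5 - 6 + (-3 + 175446)*174) = -43771*174/(5 - 6 + 175443*174) = -43771*174/(5 - 6 + 30527082) = -43771/((1/174)*30527081) = -43771/30527081/174 = -43771*174/30527081 = -585858/2348237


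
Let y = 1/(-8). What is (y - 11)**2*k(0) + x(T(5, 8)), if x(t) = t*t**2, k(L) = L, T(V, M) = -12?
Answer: -1728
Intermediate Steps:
y = -1/8 ≈ -0.12500
x(t) = t**3
(y - 11)**2*k(0) + x(T(5, 8)) = (-1/8 - 11)**2*0 + (-12)**3 = (-89/8)**2*0 - 1728 = (7921/64)*0 - 1728 = 0 - 1728 = -1728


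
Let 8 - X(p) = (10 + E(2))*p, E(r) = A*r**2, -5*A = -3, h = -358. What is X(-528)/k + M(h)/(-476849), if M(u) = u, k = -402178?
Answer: -7454652102/479445442805 ≈ -0.015548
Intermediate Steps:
A = 3/5 (A = -1/5*(-3) = 3/5 ≈ 0.60000)
E(r) = 3*r**2/5
X(p) = 8 - 62*p/5 (X(p) = 8 - (10 + (3/5)*2**2)*p = 8 - (10 + (3/5)*4)*p = 8 - (10 + 12/5)*p = 8 - 62*p/5)
X(-528)/k + M(h)/(-476849) = (8 - 62/5*(-528))/(-402178) - 358/(-476849) = (8 + 32736/5)*(-1/402178) - 358*(-1/476849) = (32776/5)*(-1/402178) + 358/476849 = -16388/1005445 + 358/476849 = -7454652102/479445442805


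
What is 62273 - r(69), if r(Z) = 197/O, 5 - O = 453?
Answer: 27898501/448 ≈ 62273.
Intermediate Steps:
O = -448 (O = 5 - 1*453 = 5 - 453 = -448)
r(Z) = -197/448 (r(Z) = 197/(-448) = 197*(-1/448) = -197/448)
62273 - r(69) = 62273 - 1*(-197/448) = 62273 + 197/448 = 27898501/448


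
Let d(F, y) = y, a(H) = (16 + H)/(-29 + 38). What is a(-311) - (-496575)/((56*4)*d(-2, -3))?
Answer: -1555805/2016 ≈ -771.73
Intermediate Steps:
a(H) = 16/9 + H/9 (a(H) = (16 + H)/9 = (16 + H)*(⅑) = 16/9 + H/9)
a(-311) - (-496575)/((56*4)*d(-2, -3)) = (16/9 + (⅑)*(-311)) - (-496575)/((56*4)*(-3)) = (16/9 - 311/9) - (-496575)/(224*(-3)) = -295/9 - (-496575)/(-672) = -295/9 - (-496575)*(-1)/672 = -295/9 - 1*165525/224 = -295/9 - 165525/224 = -1555805/2016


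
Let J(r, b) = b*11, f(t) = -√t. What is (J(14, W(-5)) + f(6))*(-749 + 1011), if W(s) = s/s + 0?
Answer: 2882 - 262*√6 ≈ 2240.2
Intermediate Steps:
W(s) = 1 (W(s) = 1 + 0 = 1)
J(r, b) = 11*b
(J(14, W(-5)) + f(6))*(-749 + 1011) = (11*1 - √6)*(-749 + 1011) = (11 - √6)*262 = 2882 - 262*√6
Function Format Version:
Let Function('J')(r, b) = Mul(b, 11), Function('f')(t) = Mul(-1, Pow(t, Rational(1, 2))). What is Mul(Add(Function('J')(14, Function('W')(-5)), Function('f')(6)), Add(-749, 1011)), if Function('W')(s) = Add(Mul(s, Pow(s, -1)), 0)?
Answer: Add(2882, Mul(-262, Pow(6, Rational(1, 2)))) ≈ 2240.2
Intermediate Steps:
Function('W')(s) = 1 (Function('W')(s) = Add(1, 0) = 1)
Function('J')(r, b) = Mul(11, b)
Mul(Add(Function('J')(14, Function('W')(-5)), Function('f')(6)), Add(-749, 1011)) = Mul(Add(Mul(11, 1), Mul(-1, Pow(6, Rational(1, 2)))), Add(-749, 1011)) = Mul(Add(11, Mul(-1, Pow(6, Rational(1, 2)))), 262) = Add(2882, Mul(-262, Pow(6, Rational(1, 2))))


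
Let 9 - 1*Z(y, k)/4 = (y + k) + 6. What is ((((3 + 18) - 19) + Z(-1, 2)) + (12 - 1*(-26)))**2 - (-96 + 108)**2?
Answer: 2160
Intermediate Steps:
Z(y, k) = 12 - 4*k - 4*y (Z(y, k) = 36 - 4*((y + k) + 6) = 36 - 4*((k + y) + 6) = 36 - 4*(6 + k + y) = 36 + (-24 - 4*k - 4*y) = 12 - 4*k - 4*y)
((((3 + 18) - 19) + Z(-1, 2)) + (12 - 1*(-26)))**2 - (-96 + 108)**2 = ((((3 + 18) - 19) + (12 - 4*2 - 4*(-1))) + (12 - 1*(-26)))**2 - (-96 + 108)**2 = (((21 - 19) + (12 - 8 + 4)) + (12 + 26))**2 - 1*12**2 = ((2 + 8) + 38)**2 - 1*144 = (10 + 38)**2 - 144 = 48**2 - 144 = 2304 - 144 = 2160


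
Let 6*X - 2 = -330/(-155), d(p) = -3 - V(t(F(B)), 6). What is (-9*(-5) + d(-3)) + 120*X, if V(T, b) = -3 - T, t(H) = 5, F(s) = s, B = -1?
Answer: 4110/31 ≈ 132.58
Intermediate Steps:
d(p) = 5 (d(p) = -3 - (-3 - 1*5) = -3 - (-3 - 5) = -3 - 1*(-8) = -3 + 8 = 5)
X = 64/93 (X = ⅓ + (-330/(-155))/6 = ⅓ + (-330*(-1/155))/6 = ⅓ + (⅙)*(66/31) = ⅓ + 11/31 = 64/93 ≈ 0.68817)
(-9*(-5) + d(-3)) + 120*X = (-9*(-5) + 5) + 120*(64/93) = (45 + 5) + 2560/31 = 50 + 2560/31 = 4110/31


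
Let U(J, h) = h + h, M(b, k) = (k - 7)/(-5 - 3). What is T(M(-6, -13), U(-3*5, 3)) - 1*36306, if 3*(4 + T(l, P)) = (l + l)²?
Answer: -108905/3 ≈ -36302.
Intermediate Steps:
M(b, k) = 7/8 - k/8 (M(b, k) = (-7 + k)/(-8) = (-7 + k)*(-⅛) = 7/8 - k/8)
U(J, h) = 2*h
T(l, P) = -4 + 4*l²/3 (T(l, P) = -4 + (l + l)²/3 = -4 + (2*l)²/3 = -4 + (4*l²)/3 = -4 + 4*l²/3)
T(M(-6, -13), U(-3*5, 3)) - 1*36306 = (-4 + 4*(7/8 - ⅛*(-13))²/3) - 1*36306 = (-4 + 4*(7/8 + 13/8)²/3) - 36306 = (-4 + 4*(5/2)²/3) - 36306 = (-4 + (4/3)*(25/4)) - 36306 = (-4 + 25/3) - 36306 = 13/3 - 36306 = -108905/3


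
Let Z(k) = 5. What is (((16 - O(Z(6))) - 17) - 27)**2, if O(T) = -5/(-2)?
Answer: 3721/4 ≈ 930.25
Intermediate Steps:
O(T) = 5/2 (O(T) = -5*(-1/2) = 5/2)
(((16 - O(Z(6))) - 17) - 27)**2 = (((16 - 1*5/2) - 17) - 27)**2 = (((16 - 5/2) - 17) - 27)**2 = ((27/2 - 17) - 27)**2 = (-7/2 - 27)**2 = (-61/2)**2 = 3721/4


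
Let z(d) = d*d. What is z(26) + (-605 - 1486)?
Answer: -1415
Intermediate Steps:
z(d) = d²
z(26) + (-605 - 1486) = 26² + (-605 - 1486) = 676 - 2091 = -1415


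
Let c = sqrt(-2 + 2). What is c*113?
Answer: 0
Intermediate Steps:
c = 0 (c = sqrt(0) = 0)
c*113 = 0*113 = 0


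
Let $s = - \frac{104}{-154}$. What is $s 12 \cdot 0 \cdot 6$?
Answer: $0$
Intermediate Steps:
$s = \frac{52}{77}$ ($s = \left(-104\right) \left(- \frac{1}{154}\right) = \frac{52}{77} \approx 0.67532$)
$s 12 \cdot 0 \cdot 6 = \frac{52 \cdot 12 \cdot 0 \cdot 6}{77} = \frac{52 \cdot 0 \cdot 6}{77} = \frac{52}{77} \cdot 0 = 0$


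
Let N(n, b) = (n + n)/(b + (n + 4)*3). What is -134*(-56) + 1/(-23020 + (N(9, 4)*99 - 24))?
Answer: 7422281397/989110 ≈ 7504.0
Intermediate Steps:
N(n, b) = 2*n/(12 + b + 3*n) (N(n, b) = (2*n)/(b + (4 + n)*3) = (2*n)/(b + (12 + 3*n)) = (2*n)/(12 + b + 3*n) = 2*n/(12 + b + 3*n))
-134*(-56) + 1/(-23020 + (N(9, 4)*99 - 24)) = -134*(-56) + 1/(-23020 + ((2*9/(12 + 4 + 3*9))*99 - 24)) = 7504 + 1/(-23020 + ((2*9/(12 + 4 + 27))*99 - 24)) = 7504 + 1/(-23020 + ((2*9/43)*99 - 24)) = 7504 + 1/(-23020 + ((2*9*(1/43))*99 - 24)) = 7504 + 1/(-23020 + ((18/43)*99 - 24)) = 7504 + 1/(-23020 + (1782/43 - 24)) = 7504 + 1/(-23020 + 750/43) = 7504 + 1/(-989110/43) = 7504 - 43/989110 = 7422281397/989110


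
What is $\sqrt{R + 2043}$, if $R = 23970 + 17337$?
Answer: $85 \sqrt{6} \approx 208.21$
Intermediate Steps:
$R = 41307$
$\sqrt{R + 2043} = \sqrt{41307 + 2043} = \sqrt{43350} = 85 \sqrt{6}$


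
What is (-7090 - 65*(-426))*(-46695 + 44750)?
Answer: -40067000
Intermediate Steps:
(-7090 - 65*(-426))*(-46695 + 44750) = (-7090 + 27690)*(-1945) = 20600*(-1945) = -40067000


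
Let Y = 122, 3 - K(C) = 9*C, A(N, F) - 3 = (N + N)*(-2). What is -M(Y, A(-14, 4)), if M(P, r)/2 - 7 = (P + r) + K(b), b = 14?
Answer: -130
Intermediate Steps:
A(N, F) = 3 - 4*N (A(N, F) = 3 + (N + N)*(-2) = 3 + (2*N)*(-2) = 3 - 4*N)
K(C) = 3 - 9*C
M(P, r) = -232 + 2*P + 2*r (M(P, r) = 14 + 2*((P + r) + (3 - 9*14)) = 14 + 2*((P + r) + (3 - 126)) = 14 + 2*((P + r) - 123) = 14 + 2*(-123 + P + r) = 14 + (-246 + 2*P + 2*r) = -232 + 2*P + 2*r)
-M(Y, A(-14, 4)) = -(-232 + 2*122 + 2*(3 - 4*(-14))) = -(-232 + 244 + 2*(3 + 56)) = -(-232 + 244 + 2*59) = -(-232 + 244 + 118) = -1*130 = -130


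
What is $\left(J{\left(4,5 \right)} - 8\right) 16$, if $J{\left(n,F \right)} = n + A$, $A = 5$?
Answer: $16$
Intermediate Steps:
$J{\left(n,F \right)} = 5 + n$ ($J{\left(n,F \right)} = n + 5 = 5 + n$)
$\left(J{\left(4,5 \right)} - 8\right) 16 = \left(\left(5 + 4\right) - 8\right) 16 = \left(9 - 8\right) 16 = 1 \cdot 16 = 16$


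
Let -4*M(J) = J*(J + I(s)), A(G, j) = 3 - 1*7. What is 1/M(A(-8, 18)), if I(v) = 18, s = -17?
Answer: 1/14 ≈ 0.071429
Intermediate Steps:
A(G, j) = -4 (A(G, j) = 3 - 7 = -4)
M(J) = -J*(18 + J)/4 (M(J) = -J*(J + 18)/4 = -J*(18 + J)/4)
1/M(A(-8, 18)) = 1/(-¼*(-4)*(18 - 4)) = 1/(-¼*(-4)*14) = 1/14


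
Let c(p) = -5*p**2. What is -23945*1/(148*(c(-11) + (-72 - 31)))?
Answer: 23945/104784 ≈ 0.22852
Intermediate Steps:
-23945*1/(148*(c(-11) + (-72 - 31))) = -23945*1/(148*(-5*(-11)**2 + (-72 - 31))) = -23945*1/(148*(-5*121 - 103)) = -23945*1/(148*(-605 - 103)) = -23945/(148*(-708)) = -23945/(-104784) = -23945*(-1/104784) = 23945/104784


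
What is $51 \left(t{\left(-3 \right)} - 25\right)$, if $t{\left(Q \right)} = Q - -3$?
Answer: $-1275$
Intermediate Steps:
$t{\left(Q \right)} = 3 + Q$ ($t{\left(Q \right)} = Q + 3 = 3 + Q$)
$51 \left(t{\left(-3 \right)} - 25\right) = 51 \left(\left(3 - 3\right) - 25\right) = 51 \left(0 - 25\right) = 51 \left(-25\right) = -1275$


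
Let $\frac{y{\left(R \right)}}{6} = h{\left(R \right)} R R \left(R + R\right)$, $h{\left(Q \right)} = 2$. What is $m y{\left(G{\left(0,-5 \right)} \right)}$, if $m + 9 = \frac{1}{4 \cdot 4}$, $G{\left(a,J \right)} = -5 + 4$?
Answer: $\frac{429}{2} \approx 214.5$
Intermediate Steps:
$G{\left(a,J \right)} = -1$
$y{\left(R \right)} = 24 R^{3}$ ($y{\left(R \right)} = 6 \cdot 2 R R \left(R + R\right) = 6 \cdot 2 R^{2} \cdot 2 R = 6 \cdot 4 R^{3} = 24 R^{3}$)
$m = - \frac{143}{16}$ ($m = -9 + \frac{1}{4 \cdot 4} = -9 + \frac{1}{16} = - \frac{143}{16} \approx -8.9375$)
$m y{\left(G{\left(0,-5 \right)} \right)} = - \frac{143 \cdot 24 \left(-1\right)^{3}}{16} = - \frac{143 \cdot 24 \left(-1\right)}{16} = \left(- \frac{143}{16}\right) \left(-24\right) = \frac{429}{2}$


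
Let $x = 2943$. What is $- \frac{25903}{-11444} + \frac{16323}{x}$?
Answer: $\frac{87677647}{11226564} \approx 7.8098$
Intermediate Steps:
$- \frac{25903}{-11444} + \frac{16323}{x} = - \frac{25903}{-11444} + \frac{16323}{2943} = \left(-25903\right) \left(- \frac{1}{11444}\right) + 16323 \cdot \frac{1}{2943} = \frac{25903}{11444} + \frac{5441}{981} = \frac{87677647}{11226564}$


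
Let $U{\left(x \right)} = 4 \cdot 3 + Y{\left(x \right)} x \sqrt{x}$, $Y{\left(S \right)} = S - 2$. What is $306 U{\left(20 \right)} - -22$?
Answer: $3694 + 220320 \sqrt{5} \approx 4.9634 \cdot 10^{5}$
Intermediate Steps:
$Y{\left(S \right)} = -2 + S$ ($Y{\left(S \right)} = S - 2 = -2 + S$)
$U{\left(x \right)} = 12 + x^{\frac{3}{2}} \left(-2 + x\right)$ ($U{\left(x \right)} = 4 \cdot 3 + \left(-2 + x\right) x \sqrt{x} = 12 + \left(-2 + x\right) x^{\frac{3}{2}} = 12 + x^{\frac{3}{2}} \left(-2 + x\right)$)
$306 U{\left(20 \right)} - -22 = 306 \left(12 + 20^{\frac{3}{2}} \left(-2 + 20\right)\right) - -22 = 306 \left(12 + 40 \sqrt{5} \cdot 18\right) + 22 = 306 \left(12 + 720 \sqrt{5}\right) + 22 = \left(3672 + 220320 \sqrt{5}\right) + 22 = 3694 + 220320 \sqrt{5}$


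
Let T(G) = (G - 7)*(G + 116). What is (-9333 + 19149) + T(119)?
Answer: 36136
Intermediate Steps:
T(G) = (-7 + G)*(116 + G)
(-9333 + 19149) + T(119) = (-9333 + 19149) + (-812 + 119² + 109*119) = 9816 + (-812 + 14161 + 12971) = 9816 + 26320 = 36136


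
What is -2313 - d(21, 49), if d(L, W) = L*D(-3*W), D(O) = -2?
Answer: -2271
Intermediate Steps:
d(L, W) = -2*L (d(L, W) = L*(-2) = -2*L)
-2313 - d(21, 49) = -2313 - (-2)*21 = -2313 - 1*(-42) = -2313 + 42 = -2271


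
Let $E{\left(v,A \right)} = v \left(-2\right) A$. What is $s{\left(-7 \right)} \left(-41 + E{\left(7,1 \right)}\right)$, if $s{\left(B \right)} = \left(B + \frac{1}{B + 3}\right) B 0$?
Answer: $0$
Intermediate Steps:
$s{\left(B \right)} = 0$ ($s{\left(B \right)} = \left(B + \frac{1}{3 + B}\right) B 0 = B \left(B + \frac{1}{3 + B}\right) 0 = 0$)
$E{\left(v,A \right)} = - 2 A v$ ($E{\left(v,A \right)} = - 2 v A = - 2 A v$)
$s{\left(-7 \right)} \left(-41 + E{\left(7,1 \right)}\right) = 0 \left(-41 - 2 \cdot 7\right) = 0 \left(-41 - 14\right) = 0 \left(-55\right) = 0$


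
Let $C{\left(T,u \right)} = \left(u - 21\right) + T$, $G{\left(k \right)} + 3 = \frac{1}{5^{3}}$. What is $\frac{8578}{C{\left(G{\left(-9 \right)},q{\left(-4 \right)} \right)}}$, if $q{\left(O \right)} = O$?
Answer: $- \frac{1072250}{3499} \approx -306.44$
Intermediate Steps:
$G{\left(k \right)} = - \frac{374}{125}$ ($G{\left(k \right)} = -3 + \frac{1}{5^{3}} = -3 + \frac{1}{125} = - \frac{374}{125}$)
$C{\left(T,u \right)} = -21 + T + u$ ($C{\left(T,u \right)} = \left(u - 21\right) + T = \left(-21 + u\right) + T = -21 + T + u$)
$\frac{8578}{C{\left(G{\left(-9 \right)},q{\left(-4 \right)} \right)}} = \frac{8578}{-21 - \frac{374}{125} - 4} = \frac{8578}{- \frac{3499}{125}} = 8578 \left(- \frac{125}{3499}\right) = - \frac{1072250}{3499}$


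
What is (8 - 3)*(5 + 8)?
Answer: 65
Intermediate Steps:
(8 - 3)*(5 + 8) = 5*13 = 65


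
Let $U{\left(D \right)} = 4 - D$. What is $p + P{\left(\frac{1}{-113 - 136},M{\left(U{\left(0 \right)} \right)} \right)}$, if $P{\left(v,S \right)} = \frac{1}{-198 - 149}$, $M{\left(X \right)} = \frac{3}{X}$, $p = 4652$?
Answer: $\frac{1614243}{347} \approx 4652.0$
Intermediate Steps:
$P{\left(v,S \right)} = - \frac{1}{347}$ ($P{\left(v,S \right)} = \frac{1}{-347} = - \frac{1}{347}$)
$p + P{\left(\frac{1}{-113 - 136},M{\left(U{\left(0 \right)} \right)} \right)} = 4652 - \frac{1}{347} = \frac{1614243}{347}$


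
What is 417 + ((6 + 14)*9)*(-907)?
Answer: -162843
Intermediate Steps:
417 + ((6 + 14)*9)*(-907) = 417 + (20*9)*(-907) = 417 + 180*(-907) = 417 - 163260 = -162843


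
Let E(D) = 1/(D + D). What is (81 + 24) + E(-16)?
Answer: 3359/32 ≈ 104.97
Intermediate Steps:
E(D) = 1/(2*D)
(81 + 24) + E(-16) = (81 + 24) + (½)/(-16) = 105 + (½)*(-1/16) = 105 - 1/32 = 3359/32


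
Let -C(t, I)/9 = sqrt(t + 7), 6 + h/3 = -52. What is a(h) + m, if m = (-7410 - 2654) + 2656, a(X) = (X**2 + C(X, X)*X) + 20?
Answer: 22888 + 1566*I*sqrt(167) ≈ 22888.0 + 20237.0*I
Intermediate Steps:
h = -174 (h = -18 + 3*(-52) = -18 - 156 = -174)
C(t, I) = -9*sqrt(7 + t) (C(t, I) = -9*sqrt(t + 7) = -9*sqrt(7 + t))
a(X) = 20 + X**2 - 9*X*sqrt(7 + X) (a(X) = (X**2 + (-9*sqrt(7 + X))*X) + 20 = (X**2 - 9*X*sqrt(7 + X)) + 20 = 20 + X**2 - 9*X*sqrt(7 + X))
m = -7408 (m = -10064 + 2656 = -7408)
a(h) + m = (20 + (-174)**2 - 9*(-174)*sqrt(7 - 174)) - 7408 = (20 + 30276 - 9*(-174)*sqrt(-167)) - 7408 = (20 + 30276 - 9*(-174)*I*sqrt(167)) - 7408 = (20 + 30276 + 1566*I*sqrt(167)) - 7408 = (30296 + 1566*I*sqrt(167)) - 7408 = 22888 + 1566*I*sqrt(167)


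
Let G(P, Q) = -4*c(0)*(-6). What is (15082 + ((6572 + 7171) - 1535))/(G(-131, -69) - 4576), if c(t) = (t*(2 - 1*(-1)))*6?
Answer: -13645/2288 ≈ -5.9637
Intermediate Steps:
c(t) = 18*t (c(t) = (t*(2 + 1))*6 = (t*3)*6 = (3*t)*6 = 18*t)
G(P, Q) = 0 (G(P, Q) = -72*0*(-6) = -4*0*(-6) = 0*(-6) = 0)
(15082 + ((6572 + 7171) - 1535))/(G(-131, -69) - 4576) = (15082 + ((6572 + 7171) - 1535))/(0 - 4576) = (15082 + (13743 - 1535))/(-4576) = (15082 + 12208)*(-1/4576) = 27290*(-1/4576) = -13645/2288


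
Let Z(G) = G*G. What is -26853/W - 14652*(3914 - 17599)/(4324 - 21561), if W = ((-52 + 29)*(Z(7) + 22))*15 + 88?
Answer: -444858968289/38245769 ≈ -11632.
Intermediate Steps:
Z(G) = G²
W = -24407 (W = ((-52 + 29)*(7² + 22))*15 + 88 = -23*(49 + 22)*15 + 88 = -23*71*15 + 88 = -1633*15 + 88 = -24495 + 88 = -24407)
-26853/W - 14652*(3914 - 17599)/(4324 - 21561) = -26853/(-24407) - 14652*(3914 - 17599)/(4324 - 21561) = -26853*(-1/24407) - 14652/((-17237/(-13685))) = 26853/24407 - 14652/((-17237*(-1/13685))) = 26853/24407 - 14652/17237/13685 = 26853/24407 - 14652*13685/17237 = 26853/24407 - 18228420/1567 = -444858968289/38245769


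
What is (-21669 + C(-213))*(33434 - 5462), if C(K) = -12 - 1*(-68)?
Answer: -604558836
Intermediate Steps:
C(K) = 56 (C(K) = -12 + 68 = 56)
(-21669 + C(-213))*(33434 - 5462) = (-21669 + 56)*(33434 - 5462) = -21613*27972 = -604558836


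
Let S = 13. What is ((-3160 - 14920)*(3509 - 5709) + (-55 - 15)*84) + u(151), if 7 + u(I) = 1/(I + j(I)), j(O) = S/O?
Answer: 907315358133/22814 ≈ 3.9770e+7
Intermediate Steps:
j(O) = 13/O
u(I) = -7 + 1/(I + 13/I)
((-3160 - 14920)*(3509 - 5709) + (-55 - 15)*84) + u(151) = ((-3160 - 14920)*(3509 - 5709) + (-55 - 15)*84) + (-91 + 151 - 7*151²)/(13 + 151²) = (-18080*(-2200) - 70*84) + (-91 + 151 - 7*22801)/(13 + 22801) = (39776000 - 5880) + (-91 + 151 - 159607)/22814 = 39770120 + (1/22814)*(-159547) = 39770120 - 159547/22814 = 907315358133/22814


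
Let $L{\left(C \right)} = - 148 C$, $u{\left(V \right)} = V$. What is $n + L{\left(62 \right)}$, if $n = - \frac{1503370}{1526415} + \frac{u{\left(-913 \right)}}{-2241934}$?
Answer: $- \frac{570995593800619}{62220394302} \approx -9177.0$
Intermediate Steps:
$n = - \frac{61255685467}{62220394302}$ ($n = - \frac{1503370}{1526415} - \frac{913}{-2241934} = \left(-1503370\right) \frac{1}{1526415} - - \frac{913}{2241934} = - \frac{27334}{27753} + \frac{913}{2241934} = - \frac{61255685467}{62220394302} \approx -0.9845$)
$n + L{\left(62 \right)} = - \frac{61255685467}{62220394302} - 9176 = - \frac{570995593800619}{62220394302}$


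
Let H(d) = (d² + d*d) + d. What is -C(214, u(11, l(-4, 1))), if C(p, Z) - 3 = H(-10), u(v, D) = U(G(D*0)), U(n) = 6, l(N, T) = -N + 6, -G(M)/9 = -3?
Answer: -193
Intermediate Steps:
G(M) = 27 (G(M) = -9*(-3) = 27)
l(N, T) = 6 - N
H(d) = d + 2*d² (H(d) = (d² + d²) + d = 2*d² + d = d + 2*d²)
u(v, D) = 6
C(p, Z) = 193 (C(p, Z) = 3 - 10*(1 + 2*(-10)) = 3 - 10*(1 - 20) = 3 - 10*(-19) = 3 + 190 = 193)
-C(214, u(11, l(-4, 1))) = -1*193 = -193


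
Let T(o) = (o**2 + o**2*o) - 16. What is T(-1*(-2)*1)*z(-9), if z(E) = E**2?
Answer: -324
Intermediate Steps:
T(o) = -16 + o**2 + o**3 (T(o) = (o**2 + o**3) - 16 = -16 + o**2 + o**3)
T(-1*(-2)*1)*z(-9) = (-16 + (-1*(-2)*1)**2 + (-1*(-2)*1)**3)*(-9)**2 = (-16 + (2*1)**2 + (2*1)**3)*81 = (-16 + 2**2 + 2**3)*81 = (-16 + 4 + 8)*81 = -4*81 = -324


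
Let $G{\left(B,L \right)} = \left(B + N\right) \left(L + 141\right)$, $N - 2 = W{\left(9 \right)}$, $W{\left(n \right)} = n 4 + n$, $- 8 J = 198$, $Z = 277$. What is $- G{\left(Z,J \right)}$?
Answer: $-37665$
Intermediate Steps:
$J = - \frac{99}{4}$ ($J = \left(- \frac{1}{8}\right) 198 = - \frac{99}{4} \approx -24.75$)
$W{\left(n \right)} = 5 n$ ($W{\left(n \right)} = 4 n + n = 5 n$)
$N = 47$ ($N = 2 + 5 \cdot 9 = 2 + 45 = 47$)
$G{\left(B,L \right)} = \left(47 + B\right) \left(141 + L\right)$ ($G{\left(B,L \right)} = \left(B + 47\right) \left(L + 141\right) = \left(47 + B\right) \left(141 + L\right)$)
$- G{\left(Z,J \right)} = - (6627 + 47 \left(- \frac{99}{4}\right) + 141 \cdot 277 + 277 \left(- \frac{99}{4}\right)) = - (6627 - \frac{4653}{4} + 39057 - \frac{27423}{4}) = \left(-1\right) 37665 = -37665$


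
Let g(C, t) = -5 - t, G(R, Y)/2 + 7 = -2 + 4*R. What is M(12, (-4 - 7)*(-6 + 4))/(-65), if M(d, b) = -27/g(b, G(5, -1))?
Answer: -1/65 ≈ -0.015385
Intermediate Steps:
G(R, Y) = -18 + 8*R (G(R, Y) = -14 + 2*(-2 + 4*R) = -14 + (-4 + 8*R) = -18 + 8*R)
M(d, b) = 1 (M(d, b) = -27/(-5 - (-18 + 8*5)) = -27/(-5 - (-18 + 40)) = -27/(-5 - 1*22) = -27/(-5 - 22) = -27/(-27) = -27*(-1/27) = 1)
M(12, (-4 - 7)*(-6 + 4))/(-65) = 1/(-65) = 1*(-1/65) = -1/65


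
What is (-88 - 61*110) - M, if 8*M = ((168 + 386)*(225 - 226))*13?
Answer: -23591/4 ≈ -5897.8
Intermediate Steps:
M = -3601/4 (M = (((168 + 386)*(225 - 226))*13)/8 = ((554*(-1))*13)/8 = (-554*13)/8 = (1/8)*(-7202) = -3601/4 ≈ -900.25)
(-88 - 61*110) - M = (-88 - 61*110) - 1*(-3601/4) = (-88 - 6710) + 3601/4 = -6798 + 3601/4 = -23591/4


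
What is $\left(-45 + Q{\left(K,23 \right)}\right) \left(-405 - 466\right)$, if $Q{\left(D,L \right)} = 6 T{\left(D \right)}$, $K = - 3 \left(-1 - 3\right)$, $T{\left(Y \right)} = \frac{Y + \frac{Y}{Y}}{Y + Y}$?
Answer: $\frac{145457}{4} \approx 36364.0$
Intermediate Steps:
$T{\left(Y \right)} = \frac{1 + Y}{2 Y}$ ($T{\left(Y \right)} = \frac{Y + 1}{2 Y} = \left(1 + Y\right) \frac{1}{2 Y} = \frac{1 + Y}{2 Y}$)
$K = 12$ ($K = \left(-3\right) \left(-4\right) = 12$)
$Q{\left(D,L \right)} = \frac{3 \left(1 + D\right)}{D}$ ($Q{\left(D,L \right)} = 6 \frac{1 + D}{2 D} = \frac{3 \left(1 + D\right)}{D}$)
$\left(-45 + Q{\left(K,23 \right)}\right) \left(-405 - 466\right) = \left(-45 + \left(3 + \frac{3}{12}\right)\right) \left(-405 - 466\right) = \left(-45 + \left(3 + 3 \cdot \frac{1}{12}\right)\right) \left(-871\right) = \left(-45 + \left(3 + \frac{1}{4}\right)\right) \left(-871\right) = \left(-45 + \frac{13}{4}\right) \left(-871\right) = \left(- \frac{167}{4}\right) \left(-871\right) = \frac{145457}{4}$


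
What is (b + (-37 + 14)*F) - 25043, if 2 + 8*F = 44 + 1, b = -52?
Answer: -201749/8 ≈ -25219.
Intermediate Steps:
F = 43/8 (F = -1/4 + (44 + 1)/8 = -1/4 + (1/8)*45 = -1/4 + 45/8 = 43/8 ≈ 5.3750)
(b + (-37 + 14)*F) - 25043 = (-52 + (-37 + 14)*(43/8)) - 25043 = (-52 - 23*43/8) - 25043 = (-52 - 989/8) - 25043 = -1405/8 - 25043 = -201749/8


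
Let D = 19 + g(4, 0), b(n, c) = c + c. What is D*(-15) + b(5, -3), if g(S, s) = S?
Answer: -351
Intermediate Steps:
b(n, c) = 2*c
D = 23 (D = 19 + 4 = 23)
D*(-15) + b(5, -3) = 23*(-15) + 2*(-3) = -345 - 6 = -351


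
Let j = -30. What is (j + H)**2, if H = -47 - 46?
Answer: 15129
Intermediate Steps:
H = -93
(j + H)**2 = (-30 - 93)**2 = (-123)**2 = 15129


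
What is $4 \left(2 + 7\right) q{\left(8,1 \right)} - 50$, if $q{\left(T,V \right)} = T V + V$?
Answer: $274$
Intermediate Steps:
$q{\left(T,V \right)} = V + T V$
$4 \left(2 + 7\right) q{\left(8,1 \right)} - 50 = 4 \left(2 + 7\right) 1 \left(1 + 8\right) - 50 = 4 \cdot 9 \cdot 1 \cdot 9 - 50 = 36 \cdot 9 - 50 = 324 - 50 = 274$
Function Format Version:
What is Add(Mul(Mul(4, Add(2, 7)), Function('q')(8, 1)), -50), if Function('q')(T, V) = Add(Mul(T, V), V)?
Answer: 274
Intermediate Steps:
Function('q')(T, V) = Add(V, Mul(T, V))
Add(Mul(Mul(4, Add(2, 7)), Function('q')(8, 1)), -50) = Add(Mul(Mul(4, Add(2, 7)), Mul(1, Add(1, 8))), -50) = Add(Mul(Mul(4, 9), Mul(1, 9)), -50) = Add(Mul(36, 9), -50) = Add(324, -50) = 274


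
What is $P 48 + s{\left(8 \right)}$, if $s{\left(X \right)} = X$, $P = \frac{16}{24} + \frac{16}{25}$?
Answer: $\frac{1768}{25} \approx 70.72$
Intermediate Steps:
$P = \frac{98}{75}$ ($P = 16 \cdot \frac{1}{24} + 16 \cdot \frac{1}{25} = \frac{2}{3} + \frac{16}{25} = \frac{98}{75} \approx 1.3067$)
$P 48 + s{\left(8 \right)} = \frac{98}{75} \cdot 48 + 8 = \frac{1568}{25} + 8 = \frac{1768}{25}$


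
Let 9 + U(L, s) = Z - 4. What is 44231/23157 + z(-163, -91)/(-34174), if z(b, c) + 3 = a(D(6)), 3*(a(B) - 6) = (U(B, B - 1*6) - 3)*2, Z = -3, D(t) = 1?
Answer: 1511774045/791367318 ≈ 1.9103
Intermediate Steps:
U(L, s) = -16 (U(L, s) = -9 + (-3 - 4) = -9 - 7 = -16)
a(B) = -20/3 (a(B) = 6 + ((-16 - 3)*2)/3 = 6 + (-19*2)/3 = 6 + (⅓)*(-38) = 6 - 38/3 = -20/3)
z(b, c) = -29/3 (z(b, c) = -3 - 20/3 = -29/3)
44231/23157 + z(-163, -91)/(-34174) = 44231/23157 - 29/3/(-34174) = 44231*(1/23157) - 29/3*(-1/34174) = 44231/23157 + 29/102522 = 1511774045/791367318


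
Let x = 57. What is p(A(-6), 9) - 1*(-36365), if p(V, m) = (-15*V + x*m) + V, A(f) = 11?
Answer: 36724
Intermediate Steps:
p(V, m) = -14*V + 57*m (p(V, m) = (-15*V + 57*m) + V = -14*V + 57*m)
p(A(-6), 9) - 1*(-36365) = (-14*11 + 57*9) - 1*(-36365) = (-154 + 513) + 36365 = 359 + 36365 = 36724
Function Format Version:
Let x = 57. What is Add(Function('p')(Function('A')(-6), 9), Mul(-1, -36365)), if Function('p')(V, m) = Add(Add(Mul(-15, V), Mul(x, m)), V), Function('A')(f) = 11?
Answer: 36724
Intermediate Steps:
Function('p')(V, m) = Add(Mul(-14, V), Mul(57, m)) (Function('p')(V, m) = Add(Add(Mul(-15, V), Mul(57, m)), V) = Add(Mul(-14, V), Mul(57, m)))
Add(Function('p')(Function('A')(-6), 9), Mul(-1, -36365)) = Add(Add(Mul(-14, 11), Mul(57, 9)), Mul(-1, -36365)) = Add(Add(-154, 513), 36365) = Add(359, 36365) = 36724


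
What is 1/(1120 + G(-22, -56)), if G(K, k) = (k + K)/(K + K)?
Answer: 22/24679 ≈ 0.00089145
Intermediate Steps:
G(K, k) = (K + k)/(2*K) (G(K, k) = (K + k)/((2*K)) = (K + k)*(1/(2*K)) = (K + k)/(2*K))
1/(1120 + G(-22, -56)) = 1/(1120 + (½)*(-22 - 56)/(-22)) = 1/(1120 + (½)*(-1/22)*(-78)) = 1/(1120 + 39/22) = 1/(24679/22) = 22/24679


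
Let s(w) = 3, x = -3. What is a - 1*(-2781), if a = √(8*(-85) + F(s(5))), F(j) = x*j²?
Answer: 2781 + I*√707 ≈ 2781.0 + 26.589*I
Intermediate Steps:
F(j) = -3*j²
a = I*√707 (a = √(8*(-85) - 3*3²) = √(-680 - 3*9) = √(-680 - 27) = √(-707) = I*√707 ≈ 26.589*I)
a - 1*(-2781) = I*√707 - 1*(-2781) = I*√707 + 2781 = 2781 + I*√707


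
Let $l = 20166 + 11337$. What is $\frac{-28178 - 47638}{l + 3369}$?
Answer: $- \frac{3159}{1453} \approx -2.1741$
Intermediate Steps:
$l = 31503$
$\frac{-28178 - 47638}{l + 3369} = \frac{-28178 - 47638}{31503 + 3369} = - \frac{75816}{34872} = \left(-75816\right) \frac{1}{34872} = - \frac{3159}{1453}$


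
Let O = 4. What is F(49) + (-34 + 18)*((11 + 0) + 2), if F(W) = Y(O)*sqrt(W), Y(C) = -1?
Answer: -215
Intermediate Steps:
F(W) = -sqrt(W)
F(49) + (-34 + 18)*((11 + 0) + 2) = -sqrt(49) + (-34 + 18)*((11 + 0) + 2) = -1*7 - 16*(11 + 2) = -7 - 16*13 = -7 - 208 = -215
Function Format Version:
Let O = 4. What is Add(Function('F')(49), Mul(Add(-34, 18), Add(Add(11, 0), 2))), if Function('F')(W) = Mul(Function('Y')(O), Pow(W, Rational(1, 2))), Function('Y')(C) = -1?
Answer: -215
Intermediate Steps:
Function('F')(W) = Mul(-1, Pow(W, Rational(1, 2)))
Add(Function('F')(49), Mul(Add(-34, 18), Add(Add(11, 0), 2))) = Add(Mul(-1, Pow(49, Rational(1, 2))), Mul(Add(-34, 18), Add(Add(11, 0), 2))) = Add(Mul(-1, 7), Mul(-16, Add(11, 2))) = Add(-7, Mul(-16, 13)) = Add(-7, -208) = -215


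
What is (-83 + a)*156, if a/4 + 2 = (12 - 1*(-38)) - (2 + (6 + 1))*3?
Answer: 156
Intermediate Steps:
a = 84 (a = -8 + 4*((12 - 1*(-38)) - (2 + (6 + 1))*3) = -8 + 4*((12 + 38) - (2 + 7)*3) = -8 + 4*(50 - 9*3) = -8 + 4*(50 - 1*27) = -8 + 4*(50 - 27) = -8 + 4*23 = -8 + 92 = 84)
(-83 + a)*156 = (-83 + 84)*156 = 1*156 = 156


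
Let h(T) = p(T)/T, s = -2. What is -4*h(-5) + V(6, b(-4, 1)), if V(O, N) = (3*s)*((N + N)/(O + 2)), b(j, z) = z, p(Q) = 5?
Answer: 5/2 ≈ 2.5000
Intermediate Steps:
h(T) = 5/T
V(O, N) = -12*N/(2 + O) (V(O, N) = (3*(-2))*((N + N)/(O + 2)) = -6*2*N/(2 + O) = -12*N/(2 + O))
-4*h(-5) + V(6, b(-4, 1)) = -20/(-5) - 12*1/(2 + 6) = -20*(-1)/5 - 12*1/8 = -4*(-1) - 12*1*⅛ = 4 - 3/2 = 5/2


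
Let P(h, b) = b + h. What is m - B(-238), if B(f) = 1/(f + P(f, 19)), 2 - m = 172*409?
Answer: -32148121/457 ≈ -70346.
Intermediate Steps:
m = -70346 (m = 2 - 172*409 = 2 - 1*70348 = 2 - 70348 = -70346)
B(f) = 1/(19 + 2*f) (B(f) = 1/(f + (19 + f)) = 1/(19 + 2*f))
m - B(-238) = -70346 - 1/(19 + 2*(-238)) = -70346 - 1/(19 - 476) = -70346 - 1/(-457) = -70346 - 1*(-1/457) = -70346 + 1/457 = -32148121/457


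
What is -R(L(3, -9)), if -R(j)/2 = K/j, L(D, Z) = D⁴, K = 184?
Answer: 368/81 ≈ 4.5432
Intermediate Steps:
R(j) = -368/j
-R(L(3, -9)) = -(-368)/(3⁴) = -(-368)/81 = -1*(-368/81) = 368/81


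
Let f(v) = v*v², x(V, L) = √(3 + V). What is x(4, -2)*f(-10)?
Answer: -1000*√7 ≈ -2645.8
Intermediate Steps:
f(v) = v³
x(4, -2)*f(-10) = √(3 + 4)*(-10)³ = √7*(-1000) = -1000*√7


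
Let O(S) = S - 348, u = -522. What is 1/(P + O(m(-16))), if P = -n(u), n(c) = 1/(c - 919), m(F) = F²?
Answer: -1441/132571 ≈ -0.010870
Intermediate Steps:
O(S) = -348 + S
n(c) = 1/(-919 + c)
P = 1/1441 (P = -1/(-919 - 522) = -1/(-1441) = -1*(-1/1441) = 1/1441 ≈ 0.00069396)
1/(P + O(m(-16))) = 1/(1/1441 + (-348 + (-16)²)) = 1/(1/1441 + (-348 + 256)) = 1/(1/1441 - 92) = 1/(-132571/1441) = -1441/132571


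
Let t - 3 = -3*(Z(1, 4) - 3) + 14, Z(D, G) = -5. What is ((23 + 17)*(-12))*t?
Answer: -19680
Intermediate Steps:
t = 41 (t = 3 + (-3*(-5 - 3) + 14) = 3 + (-3*(-8) + 14) = 3 + (24 + 14) = 3 + 38 = 41)
((23 + 17)*(-12))*t = ((23 + 17)*(-12))*41 = (40*(-12))*41 = -480*41 = -19680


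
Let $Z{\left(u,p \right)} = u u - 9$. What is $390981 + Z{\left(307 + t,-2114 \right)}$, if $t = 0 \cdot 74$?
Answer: $485221$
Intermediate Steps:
$t = 0$
$Z{\left(u,p \right)} = -9 + u^{2}$ ($Z{\left(u,p \right)} = u^{2} - 9 = -9 + u^{2}$)
$390981 + Z{\left(307 + t,-2114 \right)} = 390981 - \left(9 - \left(307 + 0\right)^{2}\right) = 390981 - \left(9 - 307^{2}\right) = 390981 + \left(-9 + 94249\right) = 390981 + 94240 = 485221$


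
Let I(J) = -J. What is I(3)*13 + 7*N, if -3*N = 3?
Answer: -46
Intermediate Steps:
N = -1 (N = -⅓*3 = -1)
I(3)*13 + 7*N = -1*3*13 + 7*(-1) = -3*13 - 7 = -39 - 7 = -46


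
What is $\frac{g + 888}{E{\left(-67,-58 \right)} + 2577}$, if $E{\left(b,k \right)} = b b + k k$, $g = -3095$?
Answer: $- \frac{2207}{10430} \approx -0.2116$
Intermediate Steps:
$E{\left(b,k \right)} = b^{2} + k^{2}$
$\frac{g + 888}{E{\left(-67,-58 \right)} + 2577} = \frac{-3095 + 888}{\left(\left(-67\right)^{2} + \left(-58\right)^{2}\right) + 2577} = - \frac{2207}{\left(4489 + 3364\right) + 2577} = - \frac{2207}{7853 + 2577} = - \frac{2207}{10430}$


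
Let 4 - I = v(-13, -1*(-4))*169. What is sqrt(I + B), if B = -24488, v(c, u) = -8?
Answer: 2*I*sqrt(5783) ≈ 152.09*I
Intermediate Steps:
I = 1356 (I = 4 - (-8)*169 = 4 - 1*(-1352) = 4 + 1352 = 1356)
sqrt(I + B) = sqrt(1356 - 24488) = sqrt(-23132) = 2*I*sqrt(5783)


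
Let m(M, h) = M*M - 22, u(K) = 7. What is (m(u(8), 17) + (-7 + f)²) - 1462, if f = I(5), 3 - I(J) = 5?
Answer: -1354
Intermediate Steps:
I(J) = -2 (I(J) = 3 - 1*5 = 3 - 5 = -2)
f = -2
m(M, h) = -22 + M² (m(M, h) = M² - 22 = -22 + M²)
(m(u(8), 17) + (-7 + f)²) - 1462 = ((-22 + 7²) + (-7 - 2)²) - 1462 = ((-22 + 49) + (-9)²) - 1462 = (27 + 81) - 1462 = 108 - 1462 = -1354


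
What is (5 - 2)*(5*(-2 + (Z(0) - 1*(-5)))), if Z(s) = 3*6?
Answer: 315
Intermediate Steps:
Z(s) = 18
(5 - 2)*(5*(-2 + (Z(0) - 1*(-5)))) = (5 - 2)*(5*(-2 + (18 - 1*(-5)))) = 3*(5*(-2 + (18 + 5))) = 3*(5*(-2 + 23)) = 3*(5*21) = 3*105 = 315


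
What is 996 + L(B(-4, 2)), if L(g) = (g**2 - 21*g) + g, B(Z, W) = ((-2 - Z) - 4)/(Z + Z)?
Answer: 15857/16 ≈ 991.06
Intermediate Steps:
B(Z, W) = (-6 - Z)/(2*Z) (B(Z, W) = (-6 - Z)/((2*Z)) = (-6 - Z)*(1/(2*Z)) = (-6 - Z)/(2*Z))
L(g) = g**2 - 20*g
996 + L(B(-4, 2)) = 996 + ((1/2)*(-6 - 1*(-4))/(-4))*(-20 + (1/2)*(-6 - 1*(-4))/(-4)) = 996 + ((1/2)*(-1/4)*(-6 + 4))*(-20 + (1/2)*(-1/4)*(-6 + 4)) = 996 + ((1/2)*(-1/4)*(-2))*(-20 + (1/2)*(-1/4)*(-2)) = 996 + (-20 + 1/4)/4 = 996 + (1/4)*(-79/4) = 996 - 79/16 = 15857/16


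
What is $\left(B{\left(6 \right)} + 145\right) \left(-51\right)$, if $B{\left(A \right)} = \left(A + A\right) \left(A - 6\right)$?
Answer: $-7395$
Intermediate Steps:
$B{\left(A \right)} = 2 A \left(-6 + A\right)$
$\left(B{\left(6 \right)} + 145\right) \left(-51\right) = \left(2 \cdot 6 \left(-6 + 6\right) + 145\right) \left(-51\right) = \left(2 \cdot 6 \cdot 0 + 145\right) \left(-51\right) = \left(0 + 145\right) \left(-51\right) = 145 \left(-51\right) = -7395$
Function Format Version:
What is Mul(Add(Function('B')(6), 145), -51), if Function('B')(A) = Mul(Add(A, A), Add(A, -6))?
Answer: -7395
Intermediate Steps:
Function('B')(A) = Mul(2, A, Add(-6, A)) (Function('B')(A) = Mul(Mul(2, A), Add(-6, A)) = Mul(2, A, Add(-6, A)))
Mul(Add(Function('B')(6), 145), -51) = Mul(Add(Mul(2, 6, Add(-6, 6)), 145), -51) = Mul(Add(Mul(2, 6, 0), 145), -51) = Mul(Add(0, 145), -51) = Mul(145, -51) = -7395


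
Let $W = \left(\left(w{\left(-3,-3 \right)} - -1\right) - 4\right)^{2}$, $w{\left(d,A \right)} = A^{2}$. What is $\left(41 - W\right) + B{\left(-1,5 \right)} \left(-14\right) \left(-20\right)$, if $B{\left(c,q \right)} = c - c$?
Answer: $5$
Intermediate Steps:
$W = 36$ ($W = \left(\left(\left(-3\right)^{2} - -1\right) - 4\right)^{2} = \left(\left(9 + 1\right) - 4\right)^{2} = \left(10 - 4\right)^{2} = 6^{2} = 36$)
$B{\left(c,q \right)} = 0$
$\left(41 - W\right) + B{\left(-1,5 \right)} \left(-14\right) \left(-20\right) = \left(41 - 36\right) + 0 \left(-14\right) \left(-20\right) = \left(41 - 36\right) + 0 \left(-20\right) = 5 + 0 = 5$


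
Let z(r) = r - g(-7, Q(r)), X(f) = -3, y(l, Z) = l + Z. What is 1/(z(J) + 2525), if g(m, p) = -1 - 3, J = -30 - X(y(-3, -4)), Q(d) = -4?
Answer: 1/2502 ≈ 0.00039968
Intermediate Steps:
y(l, Z) = Z + l
J = -27 (J = -30 - 1*(-3) = -30 + 3 = -27)
g(m, p) = -4
z(r) = 4 + r (z(r) = r - 1*(-4) = r + 4 = 4 + r)
1/(z(J) + 2525) = 1/((4 - 27) + 2525) = 1/(-23 + 2525) = 1/2502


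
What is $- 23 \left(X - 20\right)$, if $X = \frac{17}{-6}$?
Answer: $\frac{3151}{6} \approx 525.17$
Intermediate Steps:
$X = - \frac{17}{6}$ ($X = 17 \left(- \frac{1}{6}\right) = - \frac{17}{6} \approx -2.8333$)
$- 23 \left(X - 20\right) = - 23 \left(- \frac{17}{6} - 20\right) = \left(-23\right) \left(- \frac{137}{6}\right) = \frac{3151}{6}$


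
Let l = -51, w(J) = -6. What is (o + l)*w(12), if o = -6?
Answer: 342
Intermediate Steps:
(o + l)*w(12) = (-6 - 51)*(-6) = -57*(-6) = 342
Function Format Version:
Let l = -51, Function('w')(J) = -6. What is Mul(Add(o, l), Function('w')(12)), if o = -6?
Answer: 342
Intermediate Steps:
Mul(Add(o, l), Function('w')(12)) = Mul(Add(-6, -51), -6) = Mul(-57, -6) = 342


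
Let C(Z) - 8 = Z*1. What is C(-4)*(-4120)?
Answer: -16480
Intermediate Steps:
C(Z) = 8 + Z (C(Z) = 8 + Z*1 = 8 + Z)
C(-4)*(-4120) = (8 - 4)*(-4120) = 4*(-4120) = -16480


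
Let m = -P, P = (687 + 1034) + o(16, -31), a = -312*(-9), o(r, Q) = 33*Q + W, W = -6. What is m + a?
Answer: 2116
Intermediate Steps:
o(r, Q) = -6 + 33*Q (o(r, Q) = 33*Q - 6 = -6 + 33*Q)
a = 2808
P = 692 (P = (687 + 1034) + (-6 + 33*(-31)) = 1721 + (-6 - 1023) = 1721 - 1029 = 692)
m = -692 (m = -1*692 = -692)
m + a = -692 + 2808 = 2116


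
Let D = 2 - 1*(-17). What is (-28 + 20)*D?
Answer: -152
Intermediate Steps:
D = 19 (D = 2 + 17 = 19)
(-28 + 20)*D = (-28 + 20)*19 = -8*19 = -152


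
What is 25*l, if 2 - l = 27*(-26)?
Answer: 17600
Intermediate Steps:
l = 704 (l = 2 - 27*(-26) = 2 - 1*(-702) = 2 + 702 = 704)
25*l = 25*704 = 17600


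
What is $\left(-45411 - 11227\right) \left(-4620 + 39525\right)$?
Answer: $-1976949390$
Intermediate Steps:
$\left(-45411 - 11227\right) \left(-4620 + 39525\right) = \left(-56638\right) 34905 = -1976949390$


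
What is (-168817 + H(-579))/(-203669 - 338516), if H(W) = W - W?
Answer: 168817/542185 ≈ 0.31136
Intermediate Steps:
H(W) = 0
(-168817 + H(-579))/(-203669 - 338516) = (-168817 + 0)/(-203669 - 338516) = -168817/(-542185) = -168817*(-1/542185) = 168817/542185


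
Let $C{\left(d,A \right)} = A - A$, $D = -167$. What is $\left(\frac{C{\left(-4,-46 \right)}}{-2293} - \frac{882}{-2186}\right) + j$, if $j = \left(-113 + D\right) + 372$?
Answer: $\frac{100997}{1093} \approx 92.403$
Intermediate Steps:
$C{\left(d,A \right)} = 0$
$j = 92$ ($j = \left(-113 - 167\right) + 372 = -280 + 372 = 92$)
$\left(\frac{C{\left(-4,-46 \right)}}{-2293} - \frac{882}{-2186}\right) + j = \left(\frac{0}{-2293} - \frac{882}{-2186}\right) + 92 = \left(0 \left(- \frac{1}{2293}\right) - - \frac{441}{1093}\right) + 92 = \left(0 + \frac{441}{1093}\right) + 92 = \frac{441}{1093} + 92 = \frac{100997}{1093}$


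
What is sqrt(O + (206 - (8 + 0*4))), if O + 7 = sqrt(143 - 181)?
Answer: sqrt(191 + I*sqrt(38)) ≈ 13.822 + 0.223*I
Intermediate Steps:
O = -7 + I*sqrt(38) (O = -7 + sqrt(143 - 181) = -7 + sqrt(-38) = -7 + I*sqrt(38) ≈ -7.0 + 6.1644*I)
sqrt(O + (206 - (8 + 0*4))) = sqrt((-7 + I*sqrt(38)) + (206 - (8 + 0*4))) = sqrt((-7 + I*sqrt(38)) + (206 - (8 + 0))) = sqrt((-7 + I*sqrt(38)) + (206 - 1*8)) = sqrt((-7 + I*sqrt(38)) + (206 - 8)) = sqrt((-7 + I*sqrt(38)) + 198) = sqrt(191 + I*sqrt(38))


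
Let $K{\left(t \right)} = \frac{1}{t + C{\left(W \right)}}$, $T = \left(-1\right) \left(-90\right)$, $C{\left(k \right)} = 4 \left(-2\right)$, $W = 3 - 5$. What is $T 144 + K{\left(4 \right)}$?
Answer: $\frac{51839}{4} \approx 12960.0$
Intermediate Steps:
$W = -2$ ($W = 3 - 5 = -2$)
$C{\left(k \right)} = -8$
$T = 90$
$K{\left(t \right)} = \frac{1}{-8 + t}$ ($K{\left(t \right)} = \frac{1}{t - 8} = \frac{1}{-8 + t}$)
$T 144 + K{\left(4 \right)} = 90 \cdot 144 + \frac{1}{-8 + 4} = 12960 + \frac{1}{-4} = 12960 - \frac{1}{4} = \frac{51839}{4}$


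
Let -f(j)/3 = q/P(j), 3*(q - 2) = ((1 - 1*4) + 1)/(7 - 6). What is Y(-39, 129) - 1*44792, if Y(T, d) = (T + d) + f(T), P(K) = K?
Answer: -1743374/39 ≈ -44702.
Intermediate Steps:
q = 4/3 (q = 2 + (((1 - 1*4) + 1)/(7 - 6))/3 = 2 + (((1 - 4) + 1)/1)/3 = 2 + ((-3 + 1)*1)/3 = 2 + (-2*1)/3 = 2 + (⅓)*(-2) = 2 - ⅔ = 4/3 ≈ 1.3333)
f(j) = -4/j
Y(T, d) = T + d - 4/T (Y(T, d) = (T + d) - 4/T = T + d - 4/T)
Y(-39, 129) - 1*44792 = (-39 + 129 - 4/(-39)) - 1*44792 = (-39 + 129 - 4*(-1/39)) - 44792 = (-39 + 129 + 4/39) - 44792 = 3514/39 - 44792 = -1743374/39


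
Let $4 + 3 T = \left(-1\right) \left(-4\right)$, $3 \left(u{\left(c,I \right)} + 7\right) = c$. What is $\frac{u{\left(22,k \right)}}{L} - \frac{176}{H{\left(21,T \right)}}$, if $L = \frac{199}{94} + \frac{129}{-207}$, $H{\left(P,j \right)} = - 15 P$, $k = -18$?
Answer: $\frac{2386294}{3052035} \approx 0.78187$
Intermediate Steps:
$u{\left(c,I \right)} = -7 + \frac{c}{3}$
$T = 0$ ($T = - \frac{4}{3} + \frac{\left(-1\right) \left(-4\right)}{3} = - \frac{4}{3} + \frac{1}{3} \cdot 4 = - \frac{4}{3} + \frac{4}{3} = 0$)
$L = \frac{9689}{6486}$ ($L = 199 \cdot \frac{1}{94} + 129 \left(- \frac{1}{207}\right) = \frac{199}{94} - \frac{43}{69} = \frac{9689}{6486} \approx 1.4938$)
$\frac{u{\left(22,k \right)}}{L} - \frac{176}{H{\left(21,T \right)}} = \frac{-7 + \frac{1}{3} \cdot 22}{\frac{9689}{6486}} - \frac{176}{\left(-15\right) 21} = \left(-7 + \frac{22}{3}\right) \frac{6486}{9689} - \frac{176}{-315} = \frac{1}{3} \cdot \frac{6486}{9689} - - \frac{176}{315} = \frac{2162}{9689} + \frac{176}{315} = \frac{2386294}{3052035}$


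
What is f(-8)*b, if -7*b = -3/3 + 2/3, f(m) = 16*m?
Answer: -128/21 ≈ -6.0952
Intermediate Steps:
b = 1/21 (b = -(-3/3 + 2/3)/7 = -(-3*⅓ + 2*(⅓))/7 = -(-1 + ⅔)/7 = -⅐*(-⅓) = 1/21 ≈ 0.047619)
f(-8)*b = (16*(-8))*(1/21) = -128*1/21 = -128/21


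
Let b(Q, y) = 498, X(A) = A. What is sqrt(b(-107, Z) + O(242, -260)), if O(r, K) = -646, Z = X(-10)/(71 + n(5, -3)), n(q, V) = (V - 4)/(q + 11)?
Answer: 2*I*sqrt(37) ≈ 12.166*I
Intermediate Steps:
n(q, V) = (-4 + V)/(11 + q)
Z = -160/1129 (Z = -10/(71 + (-4 - 3)/(11 + 5)) = -10/(71 - 7/16) = -10/1129/16 = -10*16/1129 = -160/1129 ≈ -0.14172)
sqrt(b(-107, Z) + O(242, -260)) = sqrt(498 - 646) = sqrt(-148) = 2*I*sqrt(37)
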